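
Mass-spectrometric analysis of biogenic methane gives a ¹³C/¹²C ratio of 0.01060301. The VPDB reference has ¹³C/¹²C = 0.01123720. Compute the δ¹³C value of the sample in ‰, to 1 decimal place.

δ¹³C = (R_sample / R_standard − 1) × 1000
R_sample / R_standard = 0.01060301 / 0.01123720 = 0.943563
δ¹³C = (0.943563 − 1) × 1000 = -56.44‰

-56.4‰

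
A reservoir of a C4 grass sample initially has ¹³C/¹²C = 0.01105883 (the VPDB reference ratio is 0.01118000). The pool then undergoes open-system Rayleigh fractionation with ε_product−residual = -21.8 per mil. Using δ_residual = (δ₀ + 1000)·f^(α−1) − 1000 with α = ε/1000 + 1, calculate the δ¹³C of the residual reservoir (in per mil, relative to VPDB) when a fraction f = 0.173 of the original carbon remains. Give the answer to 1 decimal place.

δ₀ = (0.01105883/0.01118000 − 1)×1000 = (0.989162 − 1)×1000 = -10.838 per mil
α − 1 = ε/1000 = -0.0218
f^(α−1) = 0.173^(-0.0218) = 1.038988
δ_res = (-10.838 + 1000) × 1.038988 − 1000 = 1027.727 − 1000 = 27.73 per mil

27.7 per mil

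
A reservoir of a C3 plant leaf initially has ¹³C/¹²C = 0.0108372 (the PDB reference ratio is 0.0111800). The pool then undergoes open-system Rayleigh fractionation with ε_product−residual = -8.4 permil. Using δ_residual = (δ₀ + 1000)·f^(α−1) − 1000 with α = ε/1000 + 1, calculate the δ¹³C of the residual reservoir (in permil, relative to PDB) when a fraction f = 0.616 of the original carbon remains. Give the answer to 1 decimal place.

δ₀ = (0.0108372/0.0111800 − 1)×1000 = (0.969338 − 1)×1000 = -30.662 permil
α − 1 = ε/1000 = -0.0084
f^(α−1) = 0.616^(-0.0084) = 1.004078
δ_res = (-30.662 + 1000) × 1.004078 − 1000 = 973.291 − 1000 = -26.71 permil

-26.7 permil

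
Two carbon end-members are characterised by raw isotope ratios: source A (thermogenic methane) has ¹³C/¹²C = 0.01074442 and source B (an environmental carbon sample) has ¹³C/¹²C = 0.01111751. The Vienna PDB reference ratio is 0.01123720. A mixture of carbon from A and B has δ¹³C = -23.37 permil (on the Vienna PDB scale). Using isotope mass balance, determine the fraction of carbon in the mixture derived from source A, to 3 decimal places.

0.383

δ_A = (0.01074442/0.01123720 − 1)×1000 = (0.956147 − 1)×1000 = -43.853 permil
δ_B = (0.01111751/0.01123720 − 1)×1000 = (0.989349 − 1)×1000 = -10.651 permil
f_A = (δ_mix − δ_B)/(δ_A − δ_B) = (-23.37 − (-10.651))/(-43.853 − (-10.651))
f_A = -12.719 / -33.201 = 0.3831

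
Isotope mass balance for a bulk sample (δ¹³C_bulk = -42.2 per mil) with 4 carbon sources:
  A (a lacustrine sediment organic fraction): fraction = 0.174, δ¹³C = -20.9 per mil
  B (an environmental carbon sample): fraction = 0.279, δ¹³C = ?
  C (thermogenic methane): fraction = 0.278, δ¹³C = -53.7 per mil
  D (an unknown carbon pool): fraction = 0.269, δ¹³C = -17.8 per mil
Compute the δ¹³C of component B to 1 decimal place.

-67.6 per mil

Isotope mass balance: δ_bulk = Σ fᵢ·δᵢ.
-42.2 = 0.174×(-20.9) + 0.279×δ_B + 0.278×(-53.7) + 0.269×(-17.8)
0.279·δ_B = -42.2 − (-23.353) = -18.847
δ_B = -18.847 / 0.279 = -67.55 per mil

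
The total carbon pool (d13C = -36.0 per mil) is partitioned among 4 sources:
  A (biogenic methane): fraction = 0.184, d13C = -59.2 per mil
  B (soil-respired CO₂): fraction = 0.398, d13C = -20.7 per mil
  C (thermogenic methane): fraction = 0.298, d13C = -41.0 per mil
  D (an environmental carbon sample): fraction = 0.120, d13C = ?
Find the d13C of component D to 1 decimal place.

-38.8 per mil

Isotope mass balance: δ_bulk = Σ fᵢ·δᵢ.
-36.0 = 0.184×(-59.2) + 0.398×(-20.7) + 0.298×(-41.0) + 0.120×δ_D
0.120·δ_D = -36.0 − (-31.349) = -4.651
δ_D = -4.651 / 0.120 = -38.75 per mil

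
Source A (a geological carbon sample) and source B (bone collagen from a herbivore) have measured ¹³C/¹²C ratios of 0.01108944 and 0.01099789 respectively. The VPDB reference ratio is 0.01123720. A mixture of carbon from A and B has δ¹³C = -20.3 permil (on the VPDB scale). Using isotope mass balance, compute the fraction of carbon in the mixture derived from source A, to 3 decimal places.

0.122

δ_A = (0.01108944/0.01123720 − 1)×1000 = (0.986851 − 1)×1000 = -13.149 permil
δ_B = (0.01099789/0.01123720 − 1)×1000 = (0.978704 − 1)×1000 = -21.296 permil
f_A = (δ_mix − δ_B)/(δ_A − δ_B) = (-20.3 − (-21.296))/(-13.149 − (-21.296))
f_A = 0.996 / 8.147 = 0.1223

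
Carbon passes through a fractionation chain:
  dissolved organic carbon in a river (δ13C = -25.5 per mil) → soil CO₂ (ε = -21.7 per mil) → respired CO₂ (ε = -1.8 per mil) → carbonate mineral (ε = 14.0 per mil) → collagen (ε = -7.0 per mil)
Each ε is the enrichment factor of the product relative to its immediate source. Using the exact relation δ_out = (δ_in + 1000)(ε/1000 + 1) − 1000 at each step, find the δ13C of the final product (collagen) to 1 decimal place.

-41.8 per mil

step 1: δ = (-25.50 + 1000)·(-21.7/1000 + 1) − 1000 = -46.65 per mil
step 2: δ = (-46.65 + 1000)·(-1.8/1000 + 1) − 1000 = -48.36 per mil
step 3: δ = (-48.36 + 1000)·(14.0/1000 + 1) − 1000 = -35.04 per mil
step 4: δ = (-35.04 + 1000)·(-7.0/1000 + 1) − 1000 = -41.79 per mil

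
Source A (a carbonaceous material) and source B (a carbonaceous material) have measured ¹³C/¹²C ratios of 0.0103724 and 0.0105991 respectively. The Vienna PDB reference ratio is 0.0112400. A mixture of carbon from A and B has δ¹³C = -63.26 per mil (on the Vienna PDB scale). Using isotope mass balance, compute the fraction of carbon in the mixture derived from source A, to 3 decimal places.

0.309

δ_A = (0.0103724/0.0112400 − 1)×1000 = (0.922811 − 1)×1000 = -77.189 per mil
δ_B = (0.0105991/0.0112400 − 1)×1000 = (0.942980 − 1)×1000 = -57.020 per mil
f_A = (δ_mix − δ_B)/(δ_A − δ_B) = (-63.26 − (-57.020))/(-77.189 − (-57.020))
f_A = -6.240 / -20.169 = 0.3094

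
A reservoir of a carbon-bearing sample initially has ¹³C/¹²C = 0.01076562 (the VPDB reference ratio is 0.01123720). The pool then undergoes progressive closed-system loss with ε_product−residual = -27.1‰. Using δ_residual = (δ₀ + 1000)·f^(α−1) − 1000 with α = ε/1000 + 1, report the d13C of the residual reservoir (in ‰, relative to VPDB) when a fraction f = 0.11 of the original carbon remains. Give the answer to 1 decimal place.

17.1‰

δ₀ = (0.01076562/0.01123720 − 1)×1000 = (0.958034 − 1)×1000 = -41.966‰
α − 1 = ε/1000 = -0.0271
f^(α−1) = 0.11^(-0.0271) = 1.061642
δ_res = (-41.966 + 1000) × 1.061642 − 1000 = 1017.090 − 1000 = 17.09‰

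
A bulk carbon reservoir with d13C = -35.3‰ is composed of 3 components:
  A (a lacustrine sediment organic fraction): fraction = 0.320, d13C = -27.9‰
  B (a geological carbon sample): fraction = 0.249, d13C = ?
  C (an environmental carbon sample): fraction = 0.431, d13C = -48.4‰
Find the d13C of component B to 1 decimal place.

-22.1‰

Isotope mass balance: δ_bulk = Σ fᵢ·δᵢ.
-35.3 = 0.320×(-27.9) + 0.249×δ_B + 0.431×(-48.4)
0.249·δ_B = -35.3 − (-29.788) = -5.512
δ_B = -5.512 / 0.249 = -22.13‰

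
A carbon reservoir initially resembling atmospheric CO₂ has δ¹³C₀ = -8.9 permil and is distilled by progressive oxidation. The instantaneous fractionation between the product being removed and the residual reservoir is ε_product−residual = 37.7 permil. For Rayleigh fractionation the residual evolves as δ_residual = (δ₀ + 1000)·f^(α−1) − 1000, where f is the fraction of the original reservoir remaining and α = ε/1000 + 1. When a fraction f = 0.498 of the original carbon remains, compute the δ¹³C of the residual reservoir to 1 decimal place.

Rayleigh residual: δ_res = (δ₀ + 1000)·f^(α−1) − 1000
α = ε/1000 + 1 = 1.03770, so α − 1 = 0.03770
f^(α−1) = 0.498^(0.03770) = 0.974060
δ_res = (-8.9 + 1000) × 0.974060 − 1000 = 965.391 − 1000 = -34.61 permil

-34.6 permil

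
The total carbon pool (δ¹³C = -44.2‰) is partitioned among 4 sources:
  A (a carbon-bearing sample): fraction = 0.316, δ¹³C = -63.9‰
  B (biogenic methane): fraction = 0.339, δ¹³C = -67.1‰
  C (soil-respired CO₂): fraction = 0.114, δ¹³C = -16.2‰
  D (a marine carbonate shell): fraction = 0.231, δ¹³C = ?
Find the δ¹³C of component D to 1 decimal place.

2.5‰

Isotope mass balance: δ_bulk = Σ fᵢ·δᵢ.
-44.2 = 0.316×(-63.9) + 0.339×(-67.1) + 0.114×(-16.2) + 0.231×δ_D
0.231·δ_D = -44.2 − (-44.786) = 0.586
δ_D = 0.586 / 0.231 = 2.54‰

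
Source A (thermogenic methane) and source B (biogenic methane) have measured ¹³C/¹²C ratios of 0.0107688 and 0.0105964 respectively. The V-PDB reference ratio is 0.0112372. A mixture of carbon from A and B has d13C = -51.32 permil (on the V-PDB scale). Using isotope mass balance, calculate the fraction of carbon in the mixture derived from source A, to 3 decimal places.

δ_A = (0.0107688/0.0112372 − 1)×1000 = (0.958317 − 1)×1000 = -41.683 permil
δ_B = (0.0105964/0.0112372 − 1)×1000 = (0.942975 − 1)×1000 = -57.025 permil
f_A = (δ_mix − δ_B)/(δ_A − δ_B) = (-51.32 − (-57.025))/(-41.683 − (-57.025))
f_A = 5.705 / 15.342 = 0.3718

0.372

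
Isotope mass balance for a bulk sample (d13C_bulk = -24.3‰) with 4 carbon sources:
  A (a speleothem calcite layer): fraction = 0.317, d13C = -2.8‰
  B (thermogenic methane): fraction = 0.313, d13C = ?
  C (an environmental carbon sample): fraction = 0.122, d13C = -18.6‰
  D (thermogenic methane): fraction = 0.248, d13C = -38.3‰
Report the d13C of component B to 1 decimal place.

Isotope mass balance: δ_bulk = Σ fᵢ·δᵢ.
-24.3 = 0.317×(-2.8) + 0.313×δ_B + 0.122×(-18.6) + 0.248×(-38.3)
0.313·δ_B = -24.3 − (-12.655) = -11.645
δ_B = -11.645 / 0.313 = -37.20‰

-37.2‰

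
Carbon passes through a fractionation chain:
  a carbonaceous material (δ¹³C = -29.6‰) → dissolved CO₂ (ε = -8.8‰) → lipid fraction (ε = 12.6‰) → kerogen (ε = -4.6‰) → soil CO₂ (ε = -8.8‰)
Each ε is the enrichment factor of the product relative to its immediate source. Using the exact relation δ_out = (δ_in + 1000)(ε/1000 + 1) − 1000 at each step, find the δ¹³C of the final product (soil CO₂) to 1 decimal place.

-39.0‰

step 1: δ = (-29.60 + 1000)·(-8.8/1000 + 1) − 1000 = -38.14‰
step 2: δ = (-38.14 + 1000)·(12.6/1000 + 1) − 1000 = -26.02‰
step 3: δ = (-26.02 + 1000)·(-4.6/1000 + 1) − 1000 = -30.50‰
step 4: δ = (-30.50 + 1000)·(-8.8/1000 + 1) − 1000 = -39.03‰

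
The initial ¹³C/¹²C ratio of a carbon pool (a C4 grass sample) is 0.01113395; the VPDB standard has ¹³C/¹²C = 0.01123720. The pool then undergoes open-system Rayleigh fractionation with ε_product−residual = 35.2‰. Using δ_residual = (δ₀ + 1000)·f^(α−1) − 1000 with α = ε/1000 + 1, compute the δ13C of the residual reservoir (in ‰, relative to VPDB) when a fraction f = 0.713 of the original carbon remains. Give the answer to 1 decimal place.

-20.9‰

δ₀ = (0.01113395/0.01123720 − 1)×1000 = (0.990812 − 1)×1000 = -9.188‰
α − 1 = ε/1000 = 0.0352
f^(α−1) = 0.713^(0.0352) = 0.988163
δ_res = (-9.188 + 1000) × 0.988163 − 1000 = 979.084 − 1000 = -20.92‰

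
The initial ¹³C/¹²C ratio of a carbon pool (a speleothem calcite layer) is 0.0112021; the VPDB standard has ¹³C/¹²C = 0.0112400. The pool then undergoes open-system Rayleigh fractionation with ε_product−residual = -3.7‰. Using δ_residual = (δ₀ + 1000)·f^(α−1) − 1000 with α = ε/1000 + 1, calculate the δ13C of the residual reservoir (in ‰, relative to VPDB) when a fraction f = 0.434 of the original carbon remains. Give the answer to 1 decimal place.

δ₀ = (0.0112021/0.0112400 − 1)×1000 = (0.996628 − 1)×1000 = -3.372‰
α − 1 = ε/1000 = -0.0037
f^(α−1) = 0.434^(-0.0037) = 1.003093
δ_res = (-3.372 + 1000) × 1.003093 − 1000 = 999.711 − 1000 = -0.29‰

-0.3‰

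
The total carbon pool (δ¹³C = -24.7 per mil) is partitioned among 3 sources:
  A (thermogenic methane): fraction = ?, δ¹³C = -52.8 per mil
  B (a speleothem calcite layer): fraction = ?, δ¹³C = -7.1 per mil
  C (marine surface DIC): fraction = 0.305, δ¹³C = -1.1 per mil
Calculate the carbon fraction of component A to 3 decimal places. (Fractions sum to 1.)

Let f_A and f_B be the unknown fractions; fractions sum to 1 so f_A + f_B = 0.695.
Mass balance: Σ fᵢ·δᵢ = δ_bulk ⇒ f_A·(-52.8) + f_B·(-7.1) = -24.7 − (-0.336) = -24.364
Substitute f_B = 0.695 − f_A:
f_A·(-52.8 − -7.1) = -24.364 − 0.695×(-7.1) = -19.430
f_A = -19.430 / -45.7 = 0.4252

0.425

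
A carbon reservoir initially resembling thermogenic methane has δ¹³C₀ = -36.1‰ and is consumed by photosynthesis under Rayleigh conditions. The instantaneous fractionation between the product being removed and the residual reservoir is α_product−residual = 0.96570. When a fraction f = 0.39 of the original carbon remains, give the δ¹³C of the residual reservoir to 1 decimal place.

Rayleigh residual: δ_res = (δ₀ + 1000)·f^(α−1) − 1000
α − 1 = -0.03430
f^(α−1) = 0.39^(-0.03430) = 1.032824
δ_res = (-36.1 + 1000) × 1.032824 − 1000 = 995.539 − 1000 = -4.46‰

-4.5‰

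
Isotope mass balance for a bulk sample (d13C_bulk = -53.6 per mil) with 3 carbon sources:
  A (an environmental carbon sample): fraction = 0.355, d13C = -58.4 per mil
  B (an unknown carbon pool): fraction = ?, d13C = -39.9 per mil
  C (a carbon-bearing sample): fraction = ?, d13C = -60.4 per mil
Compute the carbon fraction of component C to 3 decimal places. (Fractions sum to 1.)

Let f_C and f_B be the unknown fractions; fractions sum to 1 so f_C + f_B = 0.645.
Mass balance: Σ fᵢ·δᵢ = δ_bulk ⇒ f_C·(-60.4) + f_B·(-39.9) = -53.6 − (-20.732) = -32.868
Substitute f_B = 0.645 − f_C:
f_C·(-60.4 − -39.9) = -32.868 − 0.645×(-39.9) = -7.133
f_C = -7.133 / -20.5 = 0.3479

0.348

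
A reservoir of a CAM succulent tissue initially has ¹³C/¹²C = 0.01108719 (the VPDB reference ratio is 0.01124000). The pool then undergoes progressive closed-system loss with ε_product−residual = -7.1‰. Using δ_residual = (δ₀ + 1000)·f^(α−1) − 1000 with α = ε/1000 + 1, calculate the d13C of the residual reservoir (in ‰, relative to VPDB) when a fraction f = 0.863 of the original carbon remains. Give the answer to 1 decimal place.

δ₀ = (0.01108719/0.01124000 − 1)×1000 = (0.986405 − 1)×1000 = -13.595‰
α − 1 = ε/1000 = -0.0071
f^(α−1) = 0.863^(-0.0071) = 1.001047
δ_res = (-13.595 + 1000) × 1.001047 − 1000 = 987.437 − 1000 = -12.56‰

-12.6‰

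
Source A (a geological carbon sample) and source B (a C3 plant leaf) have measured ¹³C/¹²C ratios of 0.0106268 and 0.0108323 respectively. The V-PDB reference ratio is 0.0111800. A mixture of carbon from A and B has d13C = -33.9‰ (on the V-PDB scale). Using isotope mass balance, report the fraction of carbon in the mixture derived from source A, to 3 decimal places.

δ_A = (0.0106268/0.0111800 − 1)×1000 = (0.950519 − 1)×1000 = -49.481‰
δ_B = (0.0108323/0.0111800 − 1)×1000 = (0.968900 − 1)×1000 = -31.100‰
f_A = (δ_mix − δ_B)/(δ_A − δ_B) = (-33.9 − (-31.100))/(-49.481 − (-31.100))
f_A = -2.800 / -18.381 = 0.1523

0.152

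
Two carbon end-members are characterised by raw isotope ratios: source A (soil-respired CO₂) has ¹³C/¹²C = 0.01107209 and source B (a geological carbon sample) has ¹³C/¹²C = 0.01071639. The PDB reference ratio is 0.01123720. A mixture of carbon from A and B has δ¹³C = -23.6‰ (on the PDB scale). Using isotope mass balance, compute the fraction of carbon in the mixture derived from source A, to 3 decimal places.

δ_A = (0.01107209/0.01123720 − 1)×1000 = (0.985307 − 1)×1000 = -14.693‰
δ_B = (0.01071639/0.01123720 − 1)×1000 = (0.953653 − 1)×1000 = -46.347‰
f_A = (δ_mix − δ_B)/(δ_A − δ_B) = (-23.6 − (-46.347))/(-14.693 − (-46.347))
f_A = 22.747 / 31.654 = 0.7186

0.719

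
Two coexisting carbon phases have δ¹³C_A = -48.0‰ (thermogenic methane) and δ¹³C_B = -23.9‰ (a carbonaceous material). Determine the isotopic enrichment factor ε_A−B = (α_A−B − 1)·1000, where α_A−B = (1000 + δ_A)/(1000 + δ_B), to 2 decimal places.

-24.69‰

α_A−B = (1000 + -48.0) / (1000 + -23.9) = 952.0 / 976.1 = 0.975310
ε_A−B = (0.975310 − 1) × 1000 = -24.690‰
(The approximation ε ≈ δ_A − δ_B would give -24.1‰.)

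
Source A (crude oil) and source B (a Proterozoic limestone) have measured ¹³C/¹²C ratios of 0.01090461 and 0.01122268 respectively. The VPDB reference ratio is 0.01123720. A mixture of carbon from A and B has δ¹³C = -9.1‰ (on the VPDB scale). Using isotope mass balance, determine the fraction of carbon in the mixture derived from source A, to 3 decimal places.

0.276

δ_A = (0.01090461/0.01123720 − 1)×1000 = (0.970403 − 1)×1000 = -29.597‰
δ_B = (0.01122268/0.01123720 − 1)×1000 = (0.998708 − 1)×1000 = -1.292‰
f_A = (δ_mix − δ_B)/(δ_A − δ_B) = (-9.1 − (-1.292))/(-29.597 − (-1.292))
f_A = -7.808 / -28.305 = 0.2758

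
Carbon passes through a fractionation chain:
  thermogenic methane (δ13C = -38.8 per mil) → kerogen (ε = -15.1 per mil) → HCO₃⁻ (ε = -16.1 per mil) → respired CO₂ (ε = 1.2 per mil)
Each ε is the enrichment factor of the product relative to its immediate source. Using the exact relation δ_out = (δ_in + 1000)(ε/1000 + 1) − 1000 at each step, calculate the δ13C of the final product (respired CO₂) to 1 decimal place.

step 1: δ = (-38.80 + 1000)·(-15.1/1000 + 1) − 1000 = -53.31 per mil
step 2: δ = (-53.31 + 1000)·(-16.1/1000 + 1) − 1000 = -68.56 per mil
step 3: δ = (-68.56 + 1000)·(1.2/1000 + 1) − 1000 = -67.44 per mil

-67.4 per mil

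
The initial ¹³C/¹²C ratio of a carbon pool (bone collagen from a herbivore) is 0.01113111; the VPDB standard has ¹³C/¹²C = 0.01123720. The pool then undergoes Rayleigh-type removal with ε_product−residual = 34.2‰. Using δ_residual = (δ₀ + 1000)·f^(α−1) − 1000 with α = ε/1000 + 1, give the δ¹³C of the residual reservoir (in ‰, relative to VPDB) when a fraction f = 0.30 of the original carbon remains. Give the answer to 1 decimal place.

-49.4‰

δ₀ = (0.01113111/0.01123720 − 1)×1000 = (0.990559 − 1)×1000 = -9.441‰
α − 1 = ε/1000 = 0.0342
f^(α−1) = 0.30^(0.0342) = 0.959660
δ_res = (-9.441 + 1000) × 0.959660 − 1000 = 950.600 − 1000 = -49.40‰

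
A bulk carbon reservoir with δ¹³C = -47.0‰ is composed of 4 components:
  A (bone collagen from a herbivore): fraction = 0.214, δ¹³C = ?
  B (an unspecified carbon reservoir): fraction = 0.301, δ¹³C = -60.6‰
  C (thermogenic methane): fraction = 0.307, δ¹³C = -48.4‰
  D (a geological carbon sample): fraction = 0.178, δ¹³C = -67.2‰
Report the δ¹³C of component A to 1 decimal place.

-9.1‰

Isotope mass balance: δ_bulk = Σ fᵢ·δᵢ.
-47.0 = 0.214×δ_A + 0.301×(-60.6) + 0.307×(-48.4) + 0.178×(-67.2)
0.214·δ_A = -47.0 − (-45.061) = -1.939
δ_A = -1.939 / 0.214 = -9.06‰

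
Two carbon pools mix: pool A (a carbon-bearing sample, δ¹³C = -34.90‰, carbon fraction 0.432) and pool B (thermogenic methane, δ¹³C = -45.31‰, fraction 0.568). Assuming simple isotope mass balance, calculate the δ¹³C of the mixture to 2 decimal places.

δ_mix = f_A·δ_A + f_B·δ_B
δ_mix = 0.432 × (-34.90) + 0.568 × (-45.31)
δ_mix = -15.077 + -25.736 = -40.813‰

-40.81‰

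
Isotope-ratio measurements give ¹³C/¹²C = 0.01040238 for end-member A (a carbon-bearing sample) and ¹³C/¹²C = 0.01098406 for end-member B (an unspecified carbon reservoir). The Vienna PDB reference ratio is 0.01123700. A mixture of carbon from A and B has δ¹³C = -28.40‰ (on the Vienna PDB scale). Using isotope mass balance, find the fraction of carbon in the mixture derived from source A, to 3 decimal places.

0.114

δ_A = (0.01040238/0.01123700 − 1)×1000 = (0.925726 − 1)×1000 = -74.274‰
δ_B = (0.01098406/0.01123700 − 1)×1000 = (0.977490 − 1)×1000 = -22.510‰
f_A = (δ_mix − δ_B)/(δ_A − δ_B) = (-28.40 − (-22.510))/(-74.274 − (-22.510))
f_A = -5.890 / -51.765 = 0.1138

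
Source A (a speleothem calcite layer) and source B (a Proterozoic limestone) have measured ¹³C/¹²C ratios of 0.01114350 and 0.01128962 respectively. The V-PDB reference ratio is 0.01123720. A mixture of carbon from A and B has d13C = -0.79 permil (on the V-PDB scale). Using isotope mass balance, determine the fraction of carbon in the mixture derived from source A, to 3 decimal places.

δ_A = (0.01114350/0.01123720 − 1)×1000 = (0.991662 − 1)×1000 = -8.338 permil
δ_B = (0.01128962/0.01123720 − 1)×1000 = (1.004665 − 1)×1000 = 4.665 permil
f_A = (δ_mix − δ_B)/(δ_A − δ_B) = (-0.79 − (4.665))/(-8.338 − (4.665))
f_A = -5.455 / -13.003 = 0.4195

0.420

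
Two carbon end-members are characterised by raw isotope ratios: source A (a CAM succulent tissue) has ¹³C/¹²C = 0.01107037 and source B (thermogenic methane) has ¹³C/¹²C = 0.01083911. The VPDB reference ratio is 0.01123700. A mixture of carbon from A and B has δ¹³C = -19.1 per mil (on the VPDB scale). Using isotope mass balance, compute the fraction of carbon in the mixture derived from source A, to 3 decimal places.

δ_A = (0.01107037/0.01123700 − 1)×1000 = (0.985171 − 1)×1000 = -14.829 per mil
δ_B = (0.01083911/0.01123700 − 1)×1000 = (0.964591 − 1)×1000 = -35.409 per mil
f_A = (δ_mix − δ_B)/(δ_A − δ_B) = (-19.1 − (-35.409))/(-14.829 − (-35.409))
f_A = 16.309 / 20.580 = 0.7925

0.792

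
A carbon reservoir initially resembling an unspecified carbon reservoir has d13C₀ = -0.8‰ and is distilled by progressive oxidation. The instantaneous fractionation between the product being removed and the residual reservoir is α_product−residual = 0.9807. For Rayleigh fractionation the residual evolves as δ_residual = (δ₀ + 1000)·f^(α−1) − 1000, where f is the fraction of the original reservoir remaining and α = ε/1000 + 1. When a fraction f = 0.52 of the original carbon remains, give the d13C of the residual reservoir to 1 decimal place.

Rayleigh residual: δ_res = (δ₀ + 1000)·f^(α−1) − 1000
α − 1 = -0.01930
f^(α−1) = 0.52^(-0.01930) = 1.012701
δ_res = (-0.8 + 1000) × 1.012701 − 1000 = 1011.891 − 1000 = 11.89‰

11.9‰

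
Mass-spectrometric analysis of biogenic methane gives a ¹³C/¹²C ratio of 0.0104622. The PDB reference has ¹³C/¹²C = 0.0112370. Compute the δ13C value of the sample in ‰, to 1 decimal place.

-69.0‰

δ13C = (R_sample / R_standard − 1) × 1000
R_sample / R_standard = 0.0104622 / 0.0112370 = 0.931049
δ13C = (0.931049 − 1) × 1000 = -68.95‰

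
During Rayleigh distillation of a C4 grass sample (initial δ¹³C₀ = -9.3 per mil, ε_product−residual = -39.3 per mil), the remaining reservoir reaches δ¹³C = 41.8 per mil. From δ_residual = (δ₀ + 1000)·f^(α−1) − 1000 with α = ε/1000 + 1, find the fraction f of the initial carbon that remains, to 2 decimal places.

α − 1 = ε/1000 = -0.0393
(δ_res + 1000)/(δ₀ + 1000) = (41.8 + 1000)/(-9.3 + 1000) = 1041.8/990.7 = 1.051580
f = 1.051580^(1/-0.0393) = exp(ln(1.051580)/-0.0393) = exp(0.05029/-0.0393)
f = exp(-1.2797) = 0.2781

0.28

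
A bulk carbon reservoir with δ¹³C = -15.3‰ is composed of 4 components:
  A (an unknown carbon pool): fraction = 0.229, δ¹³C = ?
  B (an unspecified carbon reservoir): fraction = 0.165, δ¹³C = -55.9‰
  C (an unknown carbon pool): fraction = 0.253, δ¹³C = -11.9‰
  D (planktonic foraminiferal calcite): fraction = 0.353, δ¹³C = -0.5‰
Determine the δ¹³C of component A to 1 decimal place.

Isotope mass balance: δ_bulk = Σ fᵢ·δᵢ.
-15.3 = 0.229×δ_A + 0.165×(-55.9) + 0.253×(-11.9) + 0.353×(-0.5)
0.229·δ_A = -15.3 − (-12.411) = -2.889
δ_A = -2.889 / 0.229 = -12.62‰

-12.6‰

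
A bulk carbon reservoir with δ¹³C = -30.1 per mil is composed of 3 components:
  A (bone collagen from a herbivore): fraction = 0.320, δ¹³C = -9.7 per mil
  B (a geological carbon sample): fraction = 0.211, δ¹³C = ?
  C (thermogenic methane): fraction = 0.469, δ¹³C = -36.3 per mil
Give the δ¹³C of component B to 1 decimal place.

Isotope mass balance: δ_bulk = Σ fᵢ·δᵢ.
-30.1 = 0.320×(-9.7) + 0.211×δ_B + 0.469×(-36.3)
0.211·δ_B = -30.1 − (-20.129) = -9.971
δ_B = -9.971 / 0.211 = -47.26 per mil

-47.3 per mil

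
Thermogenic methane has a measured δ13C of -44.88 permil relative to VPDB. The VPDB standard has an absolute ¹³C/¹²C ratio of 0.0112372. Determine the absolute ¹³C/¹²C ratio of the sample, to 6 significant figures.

0.0107329

R_sample = R_standard × (δ13C/1000 + 1)
R_sample = 0.0112372 × (-44.88/1000 + 1) = 0.0112372 × 0.955120
R_sample = 0.0107329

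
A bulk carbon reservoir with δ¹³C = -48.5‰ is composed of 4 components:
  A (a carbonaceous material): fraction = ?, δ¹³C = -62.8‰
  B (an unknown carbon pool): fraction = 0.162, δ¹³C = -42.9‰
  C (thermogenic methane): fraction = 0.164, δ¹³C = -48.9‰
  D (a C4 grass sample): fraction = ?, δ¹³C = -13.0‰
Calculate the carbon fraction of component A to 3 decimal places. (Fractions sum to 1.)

Let f_A and f_D be the unknown fractions; fractions sum to 1 so f_A + f_D = 0.674.
Mass balance: Σ fᵢ·δᵢ = δ_bulk ⇒ f_A·(-62.8) + f_D·(-13.0) = -48.5 − (-14.969) = -33.531
Substitute f_D = 0.674 − f_A:
f_A·(-62.8 − -13.0) = -33.531 − 0.674×(-13.0) = -24.769
f_A = -24.769 / -49.8 = 0.4974

0.497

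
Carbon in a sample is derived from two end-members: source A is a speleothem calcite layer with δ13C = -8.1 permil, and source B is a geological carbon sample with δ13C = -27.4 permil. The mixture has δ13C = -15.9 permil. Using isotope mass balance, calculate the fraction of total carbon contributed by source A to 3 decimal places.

0.596

δ_mix = f_A·δ_A + (1 − f_A)·δ_B  ⇒  f_A = (δ_mix − δ_B)/(δ_A − δ_B)
f_A = (-15.9 − (-27.4)) / (-8.1 − (-27.4))
f_A = 11.5 / 19.3 = 0.5959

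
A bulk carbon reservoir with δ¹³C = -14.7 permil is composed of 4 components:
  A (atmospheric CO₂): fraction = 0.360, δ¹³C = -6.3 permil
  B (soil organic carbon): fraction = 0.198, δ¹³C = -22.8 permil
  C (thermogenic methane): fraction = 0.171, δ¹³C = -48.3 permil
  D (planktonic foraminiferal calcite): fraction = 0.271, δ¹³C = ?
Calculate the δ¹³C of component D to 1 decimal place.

Isotope mass balance: δ_bulk = Σ fᵢ·δᵢ.
-14.7 = 0.360×(-6.3) + 0.198×(-22.8) + 0.171×(-48.3) + 0.271×δ_D
0.271·δ_D = -14.7 − (-15.042) = 0.342
δ_D = 0.342 / 0.271 = 1.26 permil

1.3 permil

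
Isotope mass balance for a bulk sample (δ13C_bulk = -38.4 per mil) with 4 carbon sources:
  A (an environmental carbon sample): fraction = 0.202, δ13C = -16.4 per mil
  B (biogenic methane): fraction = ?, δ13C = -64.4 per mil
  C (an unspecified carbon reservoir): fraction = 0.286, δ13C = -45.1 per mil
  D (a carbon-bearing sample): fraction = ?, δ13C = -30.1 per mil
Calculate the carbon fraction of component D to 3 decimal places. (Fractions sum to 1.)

Let f_D and f_B be the unknown fractions; fractions sum to 1 so f_D + f_B = 0.512.
Mass balance: Σ fᵢ·δᵢ = δ_bulk ⇒ f_D·(-30.1) + f_B·(-64.4) = -38.4 − (-16.211) = -22.189
Substitute f_B = 0.512 − f_D:
f_D·(-30.1 − -64.4) = -22.189 − 0.512×(-64.4) = 10.784
f_D = 10.784 / 34.3 = 0.3144

0.314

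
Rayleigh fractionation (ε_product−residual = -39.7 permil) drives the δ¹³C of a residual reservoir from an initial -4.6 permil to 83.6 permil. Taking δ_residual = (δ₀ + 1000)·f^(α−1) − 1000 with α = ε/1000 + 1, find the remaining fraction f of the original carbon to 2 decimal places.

0.12

α − 1 = ε/1000 = -0.0397
(δ_res + 1000)/(δ₀ + 1000) = (83.6 + 1000)/(-4.6 + 1000) = 1083.6/995.4 = 1.088608
f = 1.088608^(1/-0.0397) = exp(ln(1.088608)/-0.0397) = exp(0.08490/-0.0397)
f = exp(-2.1385) = 0.1178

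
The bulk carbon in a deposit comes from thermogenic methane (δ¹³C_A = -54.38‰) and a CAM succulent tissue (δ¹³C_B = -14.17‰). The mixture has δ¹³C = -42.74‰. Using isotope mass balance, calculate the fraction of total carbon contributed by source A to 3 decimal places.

δ_mix = f_A·δ_A + (1 − f_A)·δ_B  ⇒  f_A = (δ_mix − δ_B)/(δ_A − δ_B)
f_A = (-42.74 − (-14.17)) / (-54.38 − (-14.17))
f_A = -28.57 / -40.21 = 0.7105

0.711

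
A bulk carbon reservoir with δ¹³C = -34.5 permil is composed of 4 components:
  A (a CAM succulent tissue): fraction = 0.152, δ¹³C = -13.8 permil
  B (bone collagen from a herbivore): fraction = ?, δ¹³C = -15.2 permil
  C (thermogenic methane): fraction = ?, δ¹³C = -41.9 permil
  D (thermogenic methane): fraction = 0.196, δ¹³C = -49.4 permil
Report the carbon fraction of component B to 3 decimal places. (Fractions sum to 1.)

Let f_B and f_C be the unknown fractions; fractions sum to 1 so f_B + f_C = 0.652.
Mass balance: Σ fᵢ·δᵢ = δ_bulk ⇒ f_B·(-15.2) + f_C·(-41.9) = -34.5 − (-11.780) = -22.720
Substitute f_C = 0.652 − f_B:
f_B·(-15.2 − -41.9) = -22.720 − 0.652×(-41.9) = 4.599
f_B = 4.599 / 26.7 = 0.1722

0.172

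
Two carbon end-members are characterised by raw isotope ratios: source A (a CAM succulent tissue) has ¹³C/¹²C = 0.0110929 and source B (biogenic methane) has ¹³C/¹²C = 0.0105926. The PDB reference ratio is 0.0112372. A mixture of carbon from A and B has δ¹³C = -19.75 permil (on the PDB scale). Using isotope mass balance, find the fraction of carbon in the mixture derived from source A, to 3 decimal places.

0.845

δ_A = (0.0110929/0.0112372 − 1)×1000 = (0.987159 − 1)×1000 = -12.841 permil
δ_B = (0.0105926/0.0112372 − 1)×1000 = (0.942637 − 1)×1000 = -57.363 permil
f_A = (δ_mix − δ_B)/(δ_A − δ_B) = (-19.75 − (-57.363))/(-12.841 − (-57.363))
f_A = 37.613 / 44.522 = 0.8448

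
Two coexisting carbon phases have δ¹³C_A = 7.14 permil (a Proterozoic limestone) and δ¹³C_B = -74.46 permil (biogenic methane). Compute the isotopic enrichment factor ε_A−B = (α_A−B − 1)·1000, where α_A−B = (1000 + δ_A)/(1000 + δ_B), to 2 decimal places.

α_A−B = (1000 + 7.14) / (1000 + -74.46) = 1007.14 / 925.54 = 1.088165
ε_A−B = (1.088165 − 1) × 1000 = 88.165 permil
(The approximation ε ≈ δ_A − δ_B would give 81.60 permil.)

88.16 permil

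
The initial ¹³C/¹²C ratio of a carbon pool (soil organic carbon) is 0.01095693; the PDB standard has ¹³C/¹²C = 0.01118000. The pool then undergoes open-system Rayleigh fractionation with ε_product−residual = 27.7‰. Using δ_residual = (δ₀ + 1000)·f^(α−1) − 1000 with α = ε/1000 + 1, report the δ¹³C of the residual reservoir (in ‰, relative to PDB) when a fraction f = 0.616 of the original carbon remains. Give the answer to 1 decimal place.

δ₀ = (0.01095693/0.01118000 − 1)×1000 = (0.980047 − 1)×1000 = -19.953‰
α − 1 = ε/1000 = 0.0277
f^(α−1) = 0.616^(0.0277) = 0.986669
δ_res = (-19.953 + 1000) × 0.986669 − 1000 = 966.982 − 1000 = -33.02‰

-33.0‰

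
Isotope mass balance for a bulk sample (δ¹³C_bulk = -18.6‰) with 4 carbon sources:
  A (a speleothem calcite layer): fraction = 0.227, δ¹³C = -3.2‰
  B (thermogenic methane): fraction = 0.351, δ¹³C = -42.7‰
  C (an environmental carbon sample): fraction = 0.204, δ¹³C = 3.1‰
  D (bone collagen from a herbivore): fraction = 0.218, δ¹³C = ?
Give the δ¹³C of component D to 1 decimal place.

Isotope mass balance: δ_bulk = Σ fᵢ·δᵢ.
-18.6 = 0.227×(-3.2) + 0.351×(-42.7) + 0.204×(3.1) + 0.218×δ_D
0.218·δ_D = -18.6 − (-15.082) = -3.518
δ_D = -3.518 / 0.218 = -16.14‰

-16.1‰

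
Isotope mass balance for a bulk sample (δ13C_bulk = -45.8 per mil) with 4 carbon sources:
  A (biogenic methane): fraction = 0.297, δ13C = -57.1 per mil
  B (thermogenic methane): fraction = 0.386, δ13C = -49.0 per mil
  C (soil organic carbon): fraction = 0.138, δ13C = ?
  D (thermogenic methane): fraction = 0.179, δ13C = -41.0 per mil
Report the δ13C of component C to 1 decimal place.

-18.8 per mil

Isotope mass balance: δ_bulk = Σ fᵢ·δᵢ.
-45.8 = 0.297×(-57.1) + 0.386×(-49.0) + 0.138×δ_C + 0.179×(-41.0)
0.138·δ_C = -45.8 − (-43.212) = -2.588
δ_C = -2.588 / 0.138 = -18.76 per mil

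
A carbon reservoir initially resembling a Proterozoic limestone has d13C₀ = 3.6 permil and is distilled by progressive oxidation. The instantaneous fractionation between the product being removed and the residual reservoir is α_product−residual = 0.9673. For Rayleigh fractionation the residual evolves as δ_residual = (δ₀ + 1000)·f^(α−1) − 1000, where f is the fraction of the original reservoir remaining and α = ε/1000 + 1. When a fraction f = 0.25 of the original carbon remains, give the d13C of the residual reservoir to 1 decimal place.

Rayleigh residual: δ_res = (δ₀ + 1000)·f^(α−1) − 1000
α − 1 = -0.03270
f^(α−1) = 0.25^(-0.03270) = 1.046375
δ_res = (3.6 + 1000) × 1.046375 − 1000 = 1050.142 − 1000 = 50.14 permil

50.1 permil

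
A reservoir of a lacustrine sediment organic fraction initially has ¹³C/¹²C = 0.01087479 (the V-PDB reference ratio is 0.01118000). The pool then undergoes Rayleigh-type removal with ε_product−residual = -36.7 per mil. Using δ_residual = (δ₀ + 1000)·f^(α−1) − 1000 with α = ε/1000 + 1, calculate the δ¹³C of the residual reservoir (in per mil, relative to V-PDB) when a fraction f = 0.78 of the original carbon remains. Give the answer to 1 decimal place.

δ₀ = (0.01087479/0.01118000 − 1)×1000 = (0.972700 − 1)×1000 = -27.300 per mil
α − 1 = ε/1000 = -0.0367
f^(α−1) = 0.78^(-0.0367) = 1.009160
δ_res = (-27.300 + 1000) × 1.009160 − 1000 = 981.611 − 1000 = -18.39 per mil

-18.4 per mil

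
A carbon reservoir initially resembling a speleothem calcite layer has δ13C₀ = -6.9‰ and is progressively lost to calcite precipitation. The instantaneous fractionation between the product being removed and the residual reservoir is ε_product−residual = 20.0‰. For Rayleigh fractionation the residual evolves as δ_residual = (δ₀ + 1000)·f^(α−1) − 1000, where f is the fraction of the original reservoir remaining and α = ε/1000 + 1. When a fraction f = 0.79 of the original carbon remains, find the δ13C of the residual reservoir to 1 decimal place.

-11.6‰

Rayleigh residual: δ_res = (δ₀ + 1000)·f^(α−1) − 1000
α = ε/1000 + 1 = 1.02000, so α − 1 = 0.02000
f^(α−1) = 0.79^(0.02000) = 0.995297
δ_res = (-6.9 + 1000) × 0.995297 − 1000 = 988.429 − 1000 = -11.57‰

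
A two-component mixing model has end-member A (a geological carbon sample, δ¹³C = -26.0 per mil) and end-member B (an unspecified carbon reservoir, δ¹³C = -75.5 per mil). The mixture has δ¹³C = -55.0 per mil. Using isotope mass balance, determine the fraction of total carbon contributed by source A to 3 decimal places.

δ_mix = f_A·δ_A + (1 − f_A)·δ_B  ⇒  f_A = (δ_mix − δ_B)/(δ_A − δ_B)
f_A = (-55.0 − (-75.5)) / (-26.0 − (-75.5))
f_A = 20.5 / 49.5 = 0.4141

0.414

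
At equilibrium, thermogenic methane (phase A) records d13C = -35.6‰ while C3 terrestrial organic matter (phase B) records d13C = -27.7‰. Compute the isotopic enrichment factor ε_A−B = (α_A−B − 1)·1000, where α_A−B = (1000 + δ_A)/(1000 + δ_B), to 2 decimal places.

-8.13‰

α_A−B = (1000 + -35.6) / (1000 + -27.7) = 964.4 / 972.3 = 0.991875
ε_A−B = (0.991875 − 1) × 1000 = -8.125‰
(The approximation ε ≈ δ_A − δ_B would give -7.9‰.)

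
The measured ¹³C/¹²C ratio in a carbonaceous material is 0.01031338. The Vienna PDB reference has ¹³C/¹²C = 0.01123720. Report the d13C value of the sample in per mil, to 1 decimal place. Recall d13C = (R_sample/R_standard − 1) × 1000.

-82.2 per mil

d13C = (R_sample / R_standard − 1) × 1000
R_sample / R_standard = 0.01031338 / 0.01123720 = 0.917789
d13C = (0.917789 − 1) × 1000 = -82.21 per mil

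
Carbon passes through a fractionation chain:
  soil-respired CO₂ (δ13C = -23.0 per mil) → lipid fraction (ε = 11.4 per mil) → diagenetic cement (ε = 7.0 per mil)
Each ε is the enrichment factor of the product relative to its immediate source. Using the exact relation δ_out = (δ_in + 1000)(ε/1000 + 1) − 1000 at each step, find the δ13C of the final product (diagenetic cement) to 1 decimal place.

-4.9 per mil

step 1: δ = (-23.00 + 1000)·(11.4/1000 + 1) − 1000 = -11.86 per mil
step 2: δ = (-11.86 + 1000)·(7.0/1000 + 1) − 1000 = -4.95 per mil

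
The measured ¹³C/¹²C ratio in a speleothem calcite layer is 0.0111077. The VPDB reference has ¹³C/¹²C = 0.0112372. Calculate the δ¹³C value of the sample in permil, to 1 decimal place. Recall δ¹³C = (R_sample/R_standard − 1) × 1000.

δ¹³C = (R_sample / R_standard − 1) × 1000
R_sample / R_standard = 0.0111077 / 0.0112372 = 0.988476
δ¹³C = (0.988476 − 1) × 1000 = -11.52 permil

-11.5 permil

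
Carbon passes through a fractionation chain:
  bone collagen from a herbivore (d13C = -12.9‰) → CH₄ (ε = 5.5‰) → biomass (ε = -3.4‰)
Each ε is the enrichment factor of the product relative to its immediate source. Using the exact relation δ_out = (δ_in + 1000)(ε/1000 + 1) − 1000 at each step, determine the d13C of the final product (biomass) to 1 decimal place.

step 1: δ = (-12.90 + 1000)·(5.5/1000 + 1) − 1000 = -7.47‰
step 2: δ = (-7.47 + 1000)·(-3.4/1000 + 1) − 1000 = -10.85‰

-10.8‰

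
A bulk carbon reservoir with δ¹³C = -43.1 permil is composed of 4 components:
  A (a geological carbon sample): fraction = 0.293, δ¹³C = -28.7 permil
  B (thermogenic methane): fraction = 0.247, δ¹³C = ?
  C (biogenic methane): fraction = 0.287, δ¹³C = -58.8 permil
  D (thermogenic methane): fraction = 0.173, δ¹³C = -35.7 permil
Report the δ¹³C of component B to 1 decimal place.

-47.1 permil

Isotope mass balance: δ_bulk = Σ fᵢ·δᵢ.
-43.1 = 0.293×(-28.7) + 0.247×δ_B + 0.287×(-58.8) + 0.173×(-35.7)
0.247·δ_B = -43.1 − (-31.461) = -11.639
δ_B = -11.639 / 0.247 = -47.12 permil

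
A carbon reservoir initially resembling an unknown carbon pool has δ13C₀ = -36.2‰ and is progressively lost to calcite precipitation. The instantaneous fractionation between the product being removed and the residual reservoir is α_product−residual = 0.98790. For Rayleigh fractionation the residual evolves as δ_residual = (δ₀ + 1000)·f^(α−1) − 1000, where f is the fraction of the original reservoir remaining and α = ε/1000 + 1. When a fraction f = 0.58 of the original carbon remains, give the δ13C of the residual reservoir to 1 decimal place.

-29.8‰

Rayleigh residual: δ_res = (δ₀ + 1000)·f^(α−1) − 1000
α − 1 = -0.01210
f^(α−1) = 0.58^(-0.01210) = 1.006613
δ_res = (-36.2 + 1000) × 1.006613 − 1000 = 970.174 − 1000 = -29.83‰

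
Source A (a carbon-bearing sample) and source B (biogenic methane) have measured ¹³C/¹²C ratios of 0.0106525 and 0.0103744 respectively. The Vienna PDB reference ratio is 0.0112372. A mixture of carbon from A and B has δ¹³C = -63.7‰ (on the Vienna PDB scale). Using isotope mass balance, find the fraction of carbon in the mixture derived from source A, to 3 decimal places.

0.529

δ_A = (0.0106525/0.0112372 − 1)×1000 = (0.947967 − 1)×1000 = -52.033‰
δ_B = (0.0103744/0.0112372 − 1)×1000 = (0.923219 − 1)×1000 = -76.781‰
f_A = (δ_mix − δ_B)/(δ_A − δ_B) = (-63.7 − (-76.781))/(-52.033 − (-76.781))
f_A = 13.081 / 24.748 = 0.5286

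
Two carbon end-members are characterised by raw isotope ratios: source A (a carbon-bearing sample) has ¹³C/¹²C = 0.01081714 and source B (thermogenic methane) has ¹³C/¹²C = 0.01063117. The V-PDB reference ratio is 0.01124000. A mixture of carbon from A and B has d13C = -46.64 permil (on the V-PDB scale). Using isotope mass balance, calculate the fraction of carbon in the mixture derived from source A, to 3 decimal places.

δ_A = (0.01081714/0.01124000 − 1)×1000 = (0.962379 − 1)×1000 = -37.621 permil
δ_B = (0.01063117/0.01124000 − 1)×1000 = (0.945834 − 1)×1000 = -54.166 permil
f_A = (δ_mix − δ_B)/(δ_A − δ_B) = (-46.64 − (-54.166))/(-37.621 − (-54.166))
f_A = 7.526 / 16.545 = 0.4549

0.455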